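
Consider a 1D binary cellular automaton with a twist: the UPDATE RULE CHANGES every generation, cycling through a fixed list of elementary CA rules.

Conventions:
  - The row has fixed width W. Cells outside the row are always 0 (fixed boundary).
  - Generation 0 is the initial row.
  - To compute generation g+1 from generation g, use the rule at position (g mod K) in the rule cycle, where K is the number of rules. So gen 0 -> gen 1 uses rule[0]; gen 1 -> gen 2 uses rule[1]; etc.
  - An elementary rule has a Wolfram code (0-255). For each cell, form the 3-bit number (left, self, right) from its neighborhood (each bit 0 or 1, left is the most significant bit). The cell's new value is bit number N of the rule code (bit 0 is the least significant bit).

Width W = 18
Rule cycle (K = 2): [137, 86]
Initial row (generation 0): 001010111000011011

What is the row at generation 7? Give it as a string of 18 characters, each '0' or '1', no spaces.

Gen 0: 001010111000011011
Gen 1 (rule 137): 100000110011010010
Gen 2 (rule 86): 110001011101011111
Gen 3 (rule 137): 100100011000011110
Gen 4 (rule 86): 111110101100100011
Gen 5 (rule 137): 111100001000001010
Gen 6 (rule 86): 000110011100011011
Gen 7 (rule 137): 110100011001010010

Answer: 110100011001010010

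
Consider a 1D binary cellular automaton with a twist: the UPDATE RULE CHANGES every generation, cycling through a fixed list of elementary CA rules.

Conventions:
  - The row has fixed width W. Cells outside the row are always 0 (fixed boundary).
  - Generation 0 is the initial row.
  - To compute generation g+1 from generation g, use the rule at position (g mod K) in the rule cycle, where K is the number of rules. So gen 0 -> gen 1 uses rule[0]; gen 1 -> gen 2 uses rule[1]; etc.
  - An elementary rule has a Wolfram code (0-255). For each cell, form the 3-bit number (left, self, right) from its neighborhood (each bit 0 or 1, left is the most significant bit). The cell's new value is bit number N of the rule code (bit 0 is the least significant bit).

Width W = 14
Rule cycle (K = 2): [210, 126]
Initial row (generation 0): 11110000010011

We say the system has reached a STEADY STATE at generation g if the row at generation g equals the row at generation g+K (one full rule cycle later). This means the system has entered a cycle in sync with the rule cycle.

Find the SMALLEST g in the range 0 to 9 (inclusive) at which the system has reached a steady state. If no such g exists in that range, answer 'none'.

Answer: none

Derivation:
Gen 0: 11110000010011
Gen 1 (rule 210): 01111000101101
Gen 2 (rule 126): 11001101111111
Gen 3 (rule 210): 01110100111111
Gen 4 (rule 126): 11011111100001
Gen 5 (rule 210): 01001111110010
Gen 6 (rule 126): 11111000011111
Gen 7 (rule 210): 01111100101111
Gen 8 (rule 126): 11000111111001
Gen 9 (rule 210): 01101011111110
Gen 10 (rule 126): 11111110000011
Gen 11 (rule 210): 01111111000101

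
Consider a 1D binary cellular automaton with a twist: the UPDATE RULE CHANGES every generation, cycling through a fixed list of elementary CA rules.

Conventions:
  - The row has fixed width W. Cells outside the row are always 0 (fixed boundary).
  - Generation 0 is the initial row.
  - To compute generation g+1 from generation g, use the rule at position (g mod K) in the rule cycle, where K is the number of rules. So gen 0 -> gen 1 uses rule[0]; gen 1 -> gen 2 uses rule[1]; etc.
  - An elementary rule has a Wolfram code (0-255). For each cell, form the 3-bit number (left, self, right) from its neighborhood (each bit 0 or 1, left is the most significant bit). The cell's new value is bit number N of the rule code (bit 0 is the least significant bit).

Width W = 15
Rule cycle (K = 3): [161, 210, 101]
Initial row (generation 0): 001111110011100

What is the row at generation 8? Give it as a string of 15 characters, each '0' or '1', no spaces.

Answer: 000010001100010

Derivation:
Gen 0: 001111110011100
Gen 1 (rule 161): 100111100001001
Gen 2 (rule 210): 011011110010110
Gen 3 (rule 101): 001100010011010
Gen 4 (rule 161): 100001000000100
Gen 5 (rule 210): 010010100001010
Gen 6 (rule 101): 010011101101110
Gen 7 (rule 161): 000001010010100
Gen 8 (rule 210): 000010001100010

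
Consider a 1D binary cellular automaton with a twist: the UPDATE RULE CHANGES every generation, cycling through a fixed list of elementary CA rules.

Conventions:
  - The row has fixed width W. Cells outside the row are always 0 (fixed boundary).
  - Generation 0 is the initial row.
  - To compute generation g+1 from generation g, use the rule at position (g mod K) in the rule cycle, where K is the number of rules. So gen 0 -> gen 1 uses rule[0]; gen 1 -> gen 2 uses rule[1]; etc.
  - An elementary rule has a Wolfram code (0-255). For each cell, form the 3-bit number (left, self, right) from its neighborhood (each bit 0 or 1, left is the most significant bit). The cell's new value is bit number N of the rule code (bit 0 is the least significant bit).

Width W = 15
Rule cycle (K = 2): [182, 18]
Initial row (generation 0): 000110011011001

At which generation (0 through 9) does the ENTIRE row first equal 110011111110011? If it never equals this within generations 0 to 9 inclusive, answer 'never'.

Gen 0: 000110011011001
Gen 1 (rule 182): 001001100100111
Gen 2 (rule 18): 010110011011000
Gen 3 (rule 182): 111001100100100
Gen 4 (rule 18): 000110011011010
Gen 5 (rule 182): 001001100100111
Gen 6 (rule 18): 010110011011000
Gen 7 (rule 182): 111001100100100
Gen 8 (rule 18): 000110011011010
Gen 9 (rule 182): 001001100100111

Answer: never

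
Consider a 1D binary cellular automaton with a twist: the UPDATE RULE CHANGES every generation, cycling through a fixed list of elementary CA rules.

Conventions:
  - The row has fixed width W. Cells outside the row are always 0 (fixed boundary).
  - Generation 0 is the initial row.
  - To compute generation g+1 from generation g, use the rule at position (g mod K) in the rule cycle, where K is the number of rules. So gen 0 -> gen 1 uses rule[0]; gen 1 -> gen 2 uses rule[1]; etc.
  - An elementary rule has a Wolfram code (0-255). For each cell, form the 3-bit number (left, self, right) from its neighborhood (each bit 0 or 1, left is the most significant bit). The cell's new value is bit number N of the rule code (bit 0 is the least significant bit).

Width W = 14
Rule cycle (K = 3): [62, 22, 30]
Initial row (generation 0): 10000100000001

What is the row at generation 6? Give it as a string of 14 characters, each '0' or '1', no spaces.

Gen 0: 10000100000001
Gen 1 (rule 62): 11001110000011
Gen 2 (rule 22): 00110001000100
Gen 3 (rule 30): 01101011101110
Gen 4 (rule 62): 11011110011001
Gen 5 (rule 22): 00000001100111
Gen 6 (rule 30): 00000011011100

Answer: 00000011011100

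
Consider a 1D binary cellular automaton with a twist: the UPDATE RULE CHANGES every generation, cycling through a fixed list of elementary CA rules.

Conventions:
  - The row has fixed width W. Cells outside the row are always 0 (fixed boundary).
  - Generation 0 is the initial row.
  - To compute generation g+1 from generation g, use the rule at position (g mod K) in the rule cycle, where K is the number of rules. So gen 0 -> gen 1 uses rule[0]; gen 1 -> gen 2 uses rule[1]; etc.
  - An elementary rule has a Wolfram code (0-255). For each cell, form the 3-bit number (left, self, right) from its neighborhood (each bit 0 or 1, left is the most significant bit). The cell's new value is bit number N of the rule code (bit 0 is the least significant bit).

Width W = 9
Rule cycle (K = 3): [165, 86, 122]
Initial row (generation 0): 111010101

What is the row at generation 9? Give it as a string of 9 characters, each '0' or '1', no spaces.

Gen 0: 111010101
Gen 1 (rule 165): 010111111
Gen 2 (rule 86): 110000001
Gen 3 (rule 122): 111000010
Gen 4 (rule 165): 010011010
Gen 5 (rule 86): 111101011
Gen 6 (rule 122): 100110111
Gen 7 (rule 165): 100001010
Gen 8 (rule 86): 110011011
Gen 9 (rule 122): 111111111

Answer: 111111111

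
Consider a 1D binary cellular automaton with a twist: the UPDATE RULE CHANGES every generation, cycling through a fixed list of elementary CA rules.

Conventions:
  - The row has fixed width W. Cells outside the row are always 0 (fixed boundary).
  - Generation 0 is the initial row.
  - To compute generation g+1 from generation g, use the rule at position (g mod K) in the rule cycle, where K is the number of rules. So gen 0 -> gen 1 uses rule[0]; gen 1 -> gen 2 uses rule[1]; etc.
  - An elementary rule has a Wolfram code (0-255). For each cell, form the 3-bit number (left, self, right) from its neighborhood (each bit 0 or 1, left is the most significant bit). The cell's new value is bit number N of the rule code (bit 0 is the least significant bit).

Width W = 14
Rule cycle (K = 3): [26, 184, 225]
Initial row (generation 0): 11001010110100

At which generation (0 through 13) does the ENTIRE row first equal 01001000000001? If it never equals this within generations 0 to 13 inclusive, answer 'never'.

Gen 0: 11001010110100
Gen 1 (rule 26): 10110000100010
Gen 2 (rule 184): 01101000010001
Gen 3 (rule 225): 00110011000100
Gen 4 (rule 26): 01101110101010
Gen 5 (rule 184): 01011101010101
Gen 6 (rule 225): 00101110101010
Gen 7 (rule 26): 01001000000001
Gen 8 (rule 184): 00100100000000
Gen 9 (rule 225): 10000001111111
Gen 10 (rule 26): 01000011000000
Gen 11 (rule 184): 00100010100000
Gen 12 (rule 225): 10001001001111
Gen 13 (rule 26): 01010110111000

Answer: 7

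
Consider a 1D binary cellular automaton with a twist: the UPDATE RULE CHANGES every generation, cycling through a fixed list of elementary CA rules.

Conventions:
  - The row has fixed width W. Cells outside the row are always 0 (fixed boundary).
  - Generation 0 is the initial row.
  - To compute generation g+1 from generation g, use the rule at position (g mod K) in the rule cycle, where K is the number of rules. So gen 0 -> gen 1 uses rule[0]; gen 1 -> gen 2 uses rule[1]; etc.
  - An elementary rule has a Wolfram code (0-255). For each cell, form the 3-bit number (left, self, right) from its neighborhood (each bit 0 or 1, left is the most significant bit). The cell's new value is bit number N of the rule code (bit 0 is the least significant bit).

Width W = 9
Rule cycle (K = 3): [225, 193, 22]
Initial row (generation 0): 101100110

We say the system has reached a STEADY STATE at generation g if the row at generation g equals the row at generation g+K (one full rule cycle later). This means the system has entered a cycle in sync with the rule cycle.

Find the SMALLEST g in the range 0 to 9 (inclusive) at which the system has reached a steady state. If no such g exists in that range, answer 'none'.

Gen 0: 101100110
Gen 1 (rule 225): 010100010
Gen 2 (rule 193): 000001000
Gen 3 (rule 22): 000011100
Gen 4 (rule 225): 111001101
Gen 5 (rule 193): 011000100
Gen 6 (rule 22): 100101110
Gen 7 (rule 225): 000010110
Gen 8 (rule 193): 111000010
Gen 9 (rule 22): 000100111
Gen 10 (rule 225): 110000011
Gen 11 (rule 193): 010111001
Gen 12 (rule 22): 110000111

Answer: none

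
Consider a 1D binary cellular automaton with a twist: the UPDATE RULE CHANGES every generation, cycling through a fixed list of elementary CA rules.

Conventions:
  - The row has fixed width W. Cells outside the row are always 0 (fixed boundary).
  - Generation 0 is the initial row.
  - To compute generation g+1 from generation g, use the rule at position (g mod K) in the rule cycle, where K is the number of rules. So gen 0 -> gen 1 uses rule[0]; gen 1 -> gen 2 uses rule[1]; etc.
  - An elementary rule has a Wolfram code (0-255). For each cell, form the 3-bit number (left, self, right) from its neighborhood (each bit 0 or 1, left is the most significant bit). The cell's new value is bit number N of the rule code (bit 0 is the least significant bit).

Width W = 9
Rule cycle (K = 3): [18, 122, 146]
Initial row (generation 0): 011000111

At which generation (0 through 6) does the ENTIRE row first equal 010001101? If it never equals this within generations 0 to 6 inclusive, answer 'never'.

Answer: never

Derivation:
Gen 0: 011000111
Gen 1 (rule 18): 100101000
Gen 2 (rule 122): 011010100
Gen 3 (rule 146): 100000010
Gen 4 (rule 18): 010000101
Gen 5 (rule 122): 101001010
Gen 6 (rule 146): 000110001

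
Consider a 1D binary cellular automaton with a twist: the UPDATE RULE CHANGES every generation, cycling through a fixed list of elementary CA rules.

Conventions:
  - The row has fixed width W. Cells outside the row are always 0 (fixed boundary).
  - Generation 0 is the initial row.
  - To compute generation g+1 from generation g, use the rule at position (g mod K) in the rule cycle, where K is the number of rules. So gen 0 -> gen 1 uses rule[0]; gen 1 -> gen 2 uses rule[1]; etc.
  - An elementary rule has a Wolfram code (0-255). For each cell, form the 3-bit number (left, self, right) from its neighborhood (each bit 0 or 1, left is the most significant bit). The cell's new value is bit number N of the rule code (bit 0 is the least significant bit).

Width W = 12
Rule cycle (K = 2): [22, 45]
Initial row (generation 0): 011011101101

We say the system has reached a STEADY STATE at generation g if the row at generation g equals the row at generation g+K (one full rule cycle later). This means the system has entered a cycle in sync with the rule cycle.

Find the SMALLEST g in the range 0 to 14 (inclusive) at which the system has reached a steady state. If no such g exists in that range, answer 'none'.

Answer: 1

Derivation:
Gen 0: 011011101101
Gen 1 (rule 22): 100000000001
Gen 2 (rule 45): 101111111101
Gen 3 (rule 22): 100000000001
Gen 4 (rule 45): 101111111101
Gen 5 (rule 22): 100000000001
Gen 6 (rule 45): 101111111101
Gen 7 (rule 22): 100000000001
Gen 8 (rule 45): 101111111101
Gen 9 (rule 22): 100000000001
Gen 10 (rule 45): 101111111101
Gen 11 (rule 22): 100000000001
Gen 12 (rule 45): 101111111101
Gen 13 (rule 22): 100000000001
Gen 14 (rule 45): 101111111101
Gen 15 (rule 22): 100000000001
Gen 16 (rule 45): 101111111101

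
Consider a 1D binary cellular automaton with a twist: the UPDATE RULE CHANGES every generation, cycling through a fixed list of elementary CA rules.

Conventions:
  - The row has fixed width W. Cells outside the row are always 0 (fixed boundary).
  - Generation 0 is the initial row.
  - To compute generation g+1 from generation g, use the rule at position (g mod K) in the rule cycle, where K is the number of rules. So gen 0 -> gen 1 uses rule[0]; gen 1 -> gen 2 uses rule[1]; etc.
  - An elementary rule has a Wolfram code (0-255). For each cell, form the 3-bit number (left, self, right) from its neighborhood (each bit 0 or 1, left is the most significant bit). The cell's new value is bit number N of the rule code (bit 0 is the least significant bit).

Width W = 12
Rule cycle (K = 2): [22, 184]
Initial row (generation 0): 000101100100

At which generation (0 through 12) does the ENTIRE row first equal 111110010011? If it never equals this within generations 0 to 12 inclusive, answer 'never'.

Gen 0: 000101100100
Gen 1 (rule 22): 001100011110
Gen 2 (rule 184): 001010011101
Gen 3 (rule 22): 011011100001
Gen 4 (rule 184): 010111010000
Gen 5 (rule 22): 110000011000
Gen 6 (rule 184): 101000010100
Gen 7 (rule 22): 101100110110
Gen 8 (rule 184): 011010101101
Gen 9 (rule 22): 100010100001
Gen 10 (rule 184): 010001010000
Gen 11 (rule 22): 111011011000
Gen 12 (rule 184): 110110110100

Answer: never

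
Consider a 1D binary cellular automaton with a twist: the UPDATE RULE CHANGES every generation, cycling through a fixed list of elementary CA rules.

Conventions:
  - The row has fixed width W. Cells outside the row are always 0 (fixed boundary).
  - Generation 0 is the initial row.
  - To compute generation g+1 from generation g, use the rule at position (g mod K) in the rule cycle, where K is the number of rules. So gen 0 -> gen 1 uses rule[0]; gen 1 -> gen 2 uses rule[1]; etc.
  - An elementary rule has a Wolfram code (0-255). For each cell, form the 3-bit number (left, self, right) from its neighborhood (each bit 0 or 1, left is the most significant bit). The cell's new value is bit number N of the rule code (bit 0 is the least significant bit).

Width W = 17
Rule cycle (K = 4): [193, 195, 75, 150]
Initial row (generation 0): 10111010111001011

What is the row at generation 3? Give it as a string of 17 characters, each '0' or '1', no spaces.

Gen 0: 10111010111001011
Gen 1 (rule 193): 00011000011000001
Gen 2 (rule 195): 11101011101011110
Gen 3 (rule 75): 10100010100010010

Answer: 10100010100010010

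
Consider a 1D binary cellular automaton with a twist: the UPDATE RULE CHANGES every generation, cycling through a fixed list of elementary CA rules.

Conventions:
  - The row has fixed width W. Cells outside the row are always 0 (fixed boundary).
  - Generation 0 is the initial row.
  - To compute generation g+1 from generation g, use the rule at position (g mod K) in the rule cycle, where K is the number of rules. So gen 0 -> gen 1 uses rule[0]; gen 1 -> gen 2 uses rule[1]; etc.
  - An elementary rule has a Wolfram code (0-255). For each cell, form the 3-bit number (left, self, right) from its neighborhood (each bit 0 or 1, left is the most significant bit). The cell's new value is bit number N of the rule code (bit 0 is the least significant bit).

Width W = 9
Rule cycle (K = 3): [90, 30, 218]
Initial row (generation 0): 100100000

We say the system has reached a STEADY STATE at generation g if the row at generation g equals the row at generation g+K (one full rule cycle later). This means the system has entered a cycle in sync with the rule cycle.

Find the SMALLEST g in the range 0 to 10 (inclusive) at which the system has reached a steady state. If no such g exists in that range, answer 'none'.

Gen 0: 100100000
Gen 1 (rule 90): 011010000
Gen 2 (rule 30): 110011000
Gen 3 (rule 218): 111111100
Gen 4 (rule 90): 100000110
Gen 5 (rule 30): 110001101
Gen 6 (rule 218): 111011100
Gen 7 (rule 90): 101010110
Gen 8 (rule 30): 101010101
Gen 9 (rule 218): 000000000
Gen 10 (rule 90): 000000000
Gen 11 (rule 30): 000000000
Gen 12 (rule 218): 000000000
Gen 13 (rule 90): 000000000

Answer: 9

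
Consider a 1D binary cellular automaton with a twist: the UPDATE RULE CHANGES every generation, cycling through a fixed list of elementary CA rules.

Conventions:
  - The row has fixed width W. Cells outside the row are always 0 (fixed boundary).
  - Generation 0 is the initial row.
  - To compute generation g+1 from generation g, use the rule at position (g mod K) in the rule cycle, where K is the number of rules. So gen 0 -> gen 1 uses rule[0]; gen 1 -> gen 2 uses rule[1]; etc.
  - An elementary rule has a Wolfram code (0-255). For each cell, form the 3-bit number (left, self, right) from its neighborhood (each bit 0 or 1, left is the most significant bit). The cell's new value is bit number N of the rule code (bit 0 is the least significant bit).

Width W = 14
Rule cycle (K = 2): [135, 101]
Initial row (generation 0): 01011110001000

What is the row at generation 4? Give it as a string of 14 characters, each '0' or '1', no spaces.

Answer: 01100110010101

Derivation:
Gen 0: 01011110001000
Gen 1 (rule 135): 11001100111011
Gen 2 (rule 101): 01000100001101
Gen 3 (rule 135): 11011101110001
Gen 4 (rule 101): 01100110010101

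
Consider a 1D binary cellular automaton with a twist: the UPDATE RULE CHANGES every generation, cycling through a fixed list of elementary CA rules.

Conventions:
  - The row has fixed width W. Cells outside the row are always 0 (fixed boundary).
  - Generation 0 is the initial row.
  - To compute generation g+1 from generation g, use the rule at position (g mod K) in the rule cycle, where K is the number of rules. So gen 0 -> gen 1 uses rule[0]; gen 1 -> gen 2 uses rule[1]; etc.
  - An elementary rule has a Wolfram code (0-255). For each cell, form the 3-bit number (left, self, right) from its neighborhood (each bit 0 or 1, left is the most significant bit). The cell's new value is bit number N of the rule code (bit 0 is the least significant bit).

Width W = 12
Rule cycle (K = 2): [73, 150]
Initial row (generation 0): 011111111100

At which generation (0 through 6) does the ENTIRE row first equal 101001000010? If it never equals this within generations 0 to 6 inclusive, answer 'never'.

Gen 0: 011111111100
Gen 1 (rule 73): 010000000101
Gen 2 (rule 150): 111000001101
Gen 3 (rule 73): 101011101100
Gen 4 (rule 150): 101001000010
Gen 5 (rule 73): 000000011000
Gen 6 (rule 150): 000000100100

Answer: 4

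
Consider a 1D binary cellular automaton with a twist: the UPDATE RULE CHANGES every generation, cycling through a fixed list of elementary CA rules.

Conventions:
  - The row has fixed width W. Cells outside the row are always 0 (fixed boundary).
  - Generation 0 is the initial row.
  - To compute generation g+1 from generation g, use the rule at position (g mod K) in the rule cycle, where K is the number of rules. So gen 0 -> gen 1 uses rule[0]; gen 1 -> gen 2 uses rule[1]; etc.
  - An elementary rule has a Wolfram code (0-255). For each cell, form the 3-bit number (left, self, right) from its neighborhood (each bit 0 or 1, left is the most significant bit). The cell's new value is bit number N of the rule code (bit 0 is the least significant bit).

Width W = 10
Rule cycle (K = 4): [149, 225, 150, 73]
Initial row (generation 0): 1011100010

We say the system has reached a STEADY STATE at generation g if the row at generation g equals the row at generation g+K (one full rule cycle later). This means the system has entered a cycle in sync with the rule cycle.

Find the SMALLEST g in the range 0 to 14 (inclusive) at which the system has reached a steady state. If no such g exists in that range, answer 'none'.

Gen 0: 1011100010
Gen 1 (rule 149): 1001011011
Gen 2 (rule 225): 0000101101
Gen 3 (rule 150): 0001100001
Gen 4 (rule 73): 1101101100
Gen 5 (rule 149): 0000000011
Gen 6 (rule 225): 1111111001
Gen 7 (rule 150): 0111110111
Gen 8 (rule 73): 0100010101
Gen 9 (rule 149): 0111010101
Gen 10 (rule 225): 0011101010
Gen 11 (rule 150): 0101001011
Gen 12 (rule 73): 0000000011
Gen 13 (rule 149): 1111111000
Gen 14 (rule 225): 0111111011
Gen 15 (rule 150): 1011110000
Gen 16 (rule 73): 0010010111
Gen 17 (rule 149): 1011010010
Gen 18 (rule 225): 0101100000

Answer: none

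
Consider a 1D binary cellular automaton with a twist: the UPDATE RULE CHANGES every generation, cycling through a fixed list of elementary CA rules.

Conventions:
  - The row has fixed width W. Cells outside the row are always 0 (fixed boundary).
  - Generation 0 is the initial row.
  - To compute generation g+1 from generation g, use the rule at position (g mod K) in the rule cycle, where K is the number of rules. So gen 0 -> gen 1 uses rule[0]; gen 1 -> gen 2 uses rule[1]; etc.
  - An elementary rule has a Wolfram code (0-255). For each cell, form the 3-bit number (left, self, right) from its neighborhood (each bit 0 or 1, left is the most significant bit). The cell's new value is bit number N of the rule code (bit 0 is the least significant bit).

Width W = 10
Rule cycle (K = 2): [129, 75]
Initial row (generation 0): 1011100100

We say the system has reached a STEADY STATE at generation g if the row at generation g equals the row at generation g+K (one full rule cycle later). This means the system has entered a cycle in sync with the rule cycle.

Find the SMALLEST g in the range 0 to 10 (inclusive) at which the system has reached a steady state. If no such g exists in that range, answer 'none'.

Gen 0: 1011100100
Gen 1 (rule 129): 0001000001
Gen 2 (rule 75): 1110011110
Gen 3 (rule 129): 0100001100
Gen 4 (rule 75): 1001111101
Gen 5 (rule 129): 0000111000
Gen 6 (rule 75): 1111101011
Gen 7 (rule 129): 0111000000
Gen 8 (rule 75): 1101011111
Gen 9 (rule 129): 0000001110
Gen 10 (rule 75): 1111111010
Gen 11 (rule 129): 0111110000
Gen 12 (rule 75): 1100010111

Answer: none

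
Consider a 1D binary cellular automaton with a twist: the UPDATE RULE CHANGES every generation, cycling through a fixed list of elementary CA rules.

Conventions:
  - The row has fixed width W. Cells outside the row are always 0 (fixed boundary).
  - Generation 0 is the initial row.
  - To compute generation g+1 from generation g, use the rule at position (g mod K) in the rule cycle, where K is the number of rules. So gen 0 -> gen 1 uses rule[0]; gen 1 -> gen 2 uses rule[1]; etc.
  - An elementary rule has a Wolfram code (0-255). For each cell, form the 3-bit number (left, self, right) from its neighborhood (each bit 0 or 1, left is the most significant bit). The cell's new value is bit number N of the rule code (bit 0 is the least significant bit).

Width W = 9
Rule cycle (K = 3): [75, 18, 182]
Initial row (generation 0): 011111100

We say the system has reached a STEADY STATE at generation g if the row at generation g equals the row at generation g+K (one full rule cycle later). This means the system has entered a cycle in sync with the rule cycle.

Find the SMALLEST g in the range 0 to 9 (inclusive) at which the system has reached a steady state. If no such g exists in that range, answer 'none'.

Gen 0: 011111100
Gen 1 (rule 75): 110000101
Gen 2 (rule 18): 001001000
Gen 3 (rule 182): 011111100
Gen 4 (rule 75): 110000101
Gen 5 (rule 18): 001001000
Gen 6 (rule 182): 011111100
Gen 7 (rule 75): 110000101
Gen 8 (rule 18): 001001000
Gen 9 (rule 182): 011111100
Gen 10 (rule 75): 110000101
Gen 11 (rule 18): 001001000
Gen 12 (rule 182): 011111100

Answer: 0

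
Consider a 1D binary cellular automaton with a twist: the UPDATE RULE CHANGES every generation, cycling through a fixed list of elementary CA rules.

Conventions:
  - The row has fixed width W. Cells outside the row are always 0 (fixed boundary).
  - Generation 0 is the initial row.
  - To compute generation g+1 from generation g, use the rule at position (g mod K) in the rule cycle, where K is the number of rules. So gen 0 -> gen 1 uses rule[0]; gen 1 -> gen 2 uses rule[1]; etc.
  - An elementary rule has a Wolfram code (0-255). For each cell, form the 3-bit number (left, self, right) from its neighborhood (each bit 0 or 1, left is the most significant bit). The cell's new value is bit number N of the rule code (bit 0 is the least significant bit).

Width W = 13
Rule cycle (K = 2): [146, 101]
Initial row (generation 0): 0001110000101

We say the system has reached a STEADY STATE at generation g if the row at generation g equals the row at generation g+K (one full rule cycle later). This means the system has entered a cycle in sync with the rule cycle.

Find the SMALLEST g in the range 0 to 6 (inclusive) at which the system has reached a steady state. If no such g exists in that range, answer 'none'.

Gen 0: 0001110000101
Gen 1 (rule 146): 0010101001000
Gen 2 (rule 101): 1011111001011
Gen 3 (rule 146): 0001110110000
Gen 4 (rule 101): 1100011010111
Gen 5 (rule 146): 0010100000010
Gen 6 (rule 101): 1011101111010
Gen 7 (rule 146): 0001000110001
Gen 8 (rule 101): 1101010010101

Answer: none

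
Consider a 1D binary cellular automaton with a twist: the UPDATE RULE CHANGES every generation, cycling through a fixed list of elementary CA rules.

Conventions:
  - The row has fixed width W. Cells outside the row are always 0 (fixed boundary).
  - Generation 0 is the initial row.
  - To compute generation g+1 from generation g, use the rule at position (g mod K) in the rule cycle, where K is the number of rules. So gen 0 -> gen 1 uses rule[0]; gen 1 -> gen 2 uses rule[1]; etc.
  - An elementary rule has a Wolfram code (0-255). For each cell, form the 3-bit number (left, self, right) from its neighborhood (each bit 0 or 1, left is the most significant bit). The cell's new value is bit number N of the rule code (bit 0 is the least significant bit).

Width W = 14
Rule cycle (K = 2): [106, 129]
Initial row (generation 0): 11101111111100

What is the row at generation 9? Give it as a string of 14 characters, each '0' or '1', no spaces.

Answer: 01100000000100

Derivation:
Gen 0: 11101111111100
Gen 1 (rule 106): 10111000000100
Gen 2 (rule 129): 00010011110001
Gen 3 (rule 106): 00100110010010
Gen 4 (rule 129): 10000000000000
Gen 5 (rule 106): 00000000000000
Gen 6 (rule 129): 11111111111111
Gen 7 (rule 106): 10000000000001
Gen 8 (rule 129): 00111111111100
Gen 9 (rule 106): 01100000000100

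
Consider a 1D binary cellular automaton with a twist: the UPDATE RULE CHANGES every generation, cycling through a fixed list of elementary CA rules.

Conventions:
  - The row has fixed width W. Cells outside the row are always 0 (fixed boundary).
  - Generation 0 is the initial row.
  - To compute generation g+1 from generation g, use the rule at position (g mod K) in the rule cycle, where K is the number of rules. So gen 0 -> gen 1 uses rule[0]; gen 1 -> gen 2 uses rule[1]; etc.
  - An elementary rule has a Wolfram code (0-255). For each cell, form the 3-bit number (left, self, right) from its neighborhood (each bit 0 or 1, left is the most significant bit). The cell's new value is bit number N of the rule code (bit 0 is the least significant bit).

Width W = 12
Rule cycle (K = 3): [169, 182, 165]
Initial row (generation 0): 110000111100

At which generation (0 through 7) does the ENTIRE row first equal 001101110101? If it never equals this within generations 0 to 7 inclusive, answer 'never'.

Gen 0: 110000111100
Gen 1 (rule 169): 100110111001
Gen 2 (rule 182): 111001010111
Gen 3 (rule 165): 010001111010
Gen 4 (rule 169): 000101110100
Gen 5 (rule 182): 001110101110
Gen 6 (rule 165): 100101110100
Gen 7 (rule 169): 000011101001

Answer: never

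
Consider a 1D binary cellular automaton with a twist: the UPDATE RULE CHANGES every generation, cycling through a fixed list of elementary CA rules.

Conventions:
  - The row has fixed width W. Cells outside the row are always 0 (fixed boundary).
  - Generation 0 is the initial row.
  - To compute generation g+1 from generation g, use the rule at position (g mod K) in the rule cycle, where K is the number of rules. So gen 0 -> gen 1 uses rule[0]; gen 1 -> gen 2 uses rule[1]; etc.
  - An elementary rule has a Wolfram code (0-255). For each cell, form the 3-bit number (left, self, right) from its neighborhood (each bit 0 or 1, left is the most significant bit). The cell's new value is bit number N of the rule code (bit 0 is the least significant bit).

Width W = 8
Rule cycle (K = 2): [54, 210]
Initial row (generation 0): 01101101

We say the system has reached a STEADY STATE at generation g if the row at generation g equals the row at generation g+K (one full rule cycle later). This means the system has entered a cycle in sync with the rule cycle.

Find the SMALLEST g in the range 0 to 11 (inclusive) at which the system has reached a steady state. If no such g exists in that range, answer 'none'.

Answer: 0

Derivation:
Gen 0: 01101101
Gen 1 (rule 54): 10010011
Gen 2 (rule 210): 01101101
Gen 3 (rule 54): 10010011
Gen 4 (rule 210): 01101101
Gen 5 (rule 54): 10010011
Gen 6 (rule 210): 01101101
Gen 7 (rule 54): 10010011
Gen 8 (rule 210): 01101101
Gen 9 (rule 54): 10010011
Gen 10 (rule 210): 01101101
Gen 11 (rule 54): 10010011
Gen 12 (rule 210): 01101101
Gen 13 (rule 54): 10010011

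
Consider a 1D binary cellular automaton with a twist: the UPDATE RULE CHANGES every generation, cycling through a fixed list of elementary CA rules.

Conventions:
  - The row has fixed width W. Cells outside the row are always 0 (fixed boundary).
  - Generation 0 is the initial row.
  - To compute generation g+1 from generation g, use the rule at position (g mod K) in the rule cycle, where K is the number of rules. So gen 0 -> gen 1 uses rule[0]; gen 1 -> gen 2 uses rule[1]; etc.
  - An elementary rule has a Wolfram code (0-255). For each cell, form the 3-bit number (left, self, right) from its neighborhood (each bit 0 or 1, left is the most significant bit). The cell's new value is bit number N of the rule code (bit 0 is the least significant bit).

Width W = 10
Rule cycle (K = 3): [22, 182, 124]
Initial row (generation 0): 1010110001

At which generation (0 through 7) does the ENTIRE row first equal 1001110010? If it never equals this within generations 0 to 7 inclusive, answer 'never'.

Answer: never

Derivation:
Gen 0: 1010110001
Gen 1 (rule 22): 1010001011
Gen 2 (rule 182): 1111011100
Gen 3 (rule 124): 1001110110
Gen 4 (rule 22): 1110000001
Gen 5 (rule 182): 0101000011
Gen 6 (rule 124): 0111100011
Gen 7 (rule 22): 1000010100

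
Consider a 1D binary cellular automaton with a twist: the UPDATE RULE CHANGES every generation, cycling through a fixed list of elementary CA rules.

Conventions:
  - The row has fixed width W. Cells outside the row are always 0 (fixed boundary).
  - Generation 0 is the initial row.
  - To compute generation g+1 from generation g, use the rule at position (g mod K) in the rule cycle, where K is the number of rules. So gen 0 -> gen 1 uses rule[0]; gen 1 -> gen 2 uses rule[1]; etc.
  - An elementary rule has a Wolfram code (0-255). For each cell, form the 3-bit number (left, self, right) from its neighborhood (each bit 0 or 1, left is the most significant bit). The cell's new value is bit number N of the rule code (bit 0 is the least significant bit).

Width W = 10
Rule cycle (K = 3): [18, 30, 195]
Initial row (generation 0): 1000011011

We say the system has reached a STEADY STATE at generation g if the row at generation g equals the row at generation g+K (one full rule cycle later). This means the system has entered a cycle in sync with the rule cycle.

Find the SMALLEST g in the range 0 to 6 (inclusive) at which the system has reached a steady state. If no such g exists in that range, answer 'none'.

Gen 0: 1000011011
Gen 1 (rule 18): 0100100000
Gen 2 (rule 30): 1111110000
Gen 3 (rule 195): 0111110111
Gen 4 (rule 18): 1000000000
Gen 5 (rule 30): 1100000000
Gen 6 (rule 195): 0101111111
Gen 7 (rule 18): 1000000000
Gen 8 (rule 30): 1100000000
Gen 9 (rule 195): 0101111111

Answer: 4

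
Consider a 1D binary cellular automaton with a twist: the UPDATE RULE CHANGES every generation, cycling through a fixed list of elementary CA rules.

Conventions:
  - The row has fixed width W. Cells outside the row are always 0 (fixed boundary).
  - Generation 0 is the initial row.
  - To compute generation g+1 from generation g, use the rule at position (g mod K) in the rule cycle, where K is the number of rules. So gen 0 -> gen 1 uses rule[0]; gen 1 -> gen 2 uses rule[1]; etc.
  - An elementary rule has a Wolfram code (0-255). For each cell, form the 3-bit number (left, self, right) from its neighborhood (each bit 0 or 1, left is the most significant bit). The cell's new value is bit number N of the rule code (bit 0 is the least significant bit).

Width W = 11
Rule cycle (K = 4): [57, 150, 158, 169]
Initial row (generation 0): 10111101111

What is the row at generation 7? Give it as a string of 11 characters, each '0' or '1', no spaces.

Answer: 11011111110

Derivation:
Gen 0: 10111101111
Gen 1 (rule 57): 01100011000
Gen 2 (rule 150): 10010100100
Gen 3 (rule 158): 11110111110
Gen 4 (rule 169): 11101111100
Gen 5 (rule 57): 10011000011
Gen 6 (rule 150): 11100100100
Gen 7 (rule 158): 11011111110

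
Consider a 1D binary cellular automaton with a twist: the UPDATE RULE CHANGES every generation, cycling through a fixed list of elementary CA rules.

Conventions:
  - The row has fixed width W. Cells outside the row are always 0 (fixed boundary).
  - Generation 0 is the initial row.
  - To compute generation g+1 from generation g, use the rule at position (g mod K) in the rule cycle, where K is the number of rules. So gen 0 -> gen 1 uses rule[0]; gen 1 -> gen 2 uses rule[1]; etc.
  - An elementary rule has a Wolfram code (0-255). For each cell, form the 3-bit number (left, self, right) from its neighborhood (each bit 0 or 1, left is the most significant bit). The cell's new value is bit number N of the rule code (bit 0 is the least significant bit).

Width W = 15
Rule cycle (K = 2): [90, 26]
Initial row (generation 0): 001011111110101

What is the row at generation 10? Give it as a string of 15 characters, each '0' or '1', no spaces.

Gen 0: 001011111110101
Gen 1 (rule 90): 010010000010000
Gen 2 (rule 26): 101101000101000
Gen 3 (rule 90): 001100101000100
Gen 4 (rule 26): 011011000101010
Gen 5 (rule 90): 111011101000001
Gen 6 (rule 26): 100010000100010
Gen 7 (rule 90): 010101001010101
Gen 8 (rule 26): 100000110000000
Gen 9 (rule 90): 010001111000000
Gen 10 (rule 26): 101011000100000

Answer: 101011000100000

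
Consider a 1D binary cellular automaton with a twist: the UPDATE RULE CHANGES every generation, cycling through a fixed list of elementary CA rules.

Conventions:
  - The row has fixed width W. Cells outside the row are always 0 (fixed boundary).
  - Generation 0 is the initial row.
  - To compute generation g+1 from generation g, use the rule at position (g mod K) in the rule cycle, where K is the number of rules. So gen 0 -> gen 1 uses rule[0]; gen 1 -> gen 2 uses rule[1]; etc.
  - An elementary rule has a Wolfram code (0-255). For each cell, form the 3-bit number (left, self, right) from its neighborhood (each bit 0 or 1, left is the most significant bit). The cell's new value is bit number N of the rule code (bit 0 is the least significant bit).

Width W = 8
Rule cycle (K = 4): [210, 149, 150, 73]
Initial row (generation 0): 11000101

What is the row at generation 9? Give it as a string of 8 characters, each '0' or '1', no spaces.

Gen 0: 11000101
Gen 1 (rule 210): 01101000
Gen 2 (rule 149): 00001111
Gen 3 (rule 150): 00010110
Gen 4 (rule 73): 11000110
Gen 5 (rule 210): 01101011
Gen 6 (rule 149): 00001000
Gen 7 (rule 150): 00011100
Gen 8 (rule 73): 11010101
Gen 9 (rule 210): 01000000

Answer: 01000000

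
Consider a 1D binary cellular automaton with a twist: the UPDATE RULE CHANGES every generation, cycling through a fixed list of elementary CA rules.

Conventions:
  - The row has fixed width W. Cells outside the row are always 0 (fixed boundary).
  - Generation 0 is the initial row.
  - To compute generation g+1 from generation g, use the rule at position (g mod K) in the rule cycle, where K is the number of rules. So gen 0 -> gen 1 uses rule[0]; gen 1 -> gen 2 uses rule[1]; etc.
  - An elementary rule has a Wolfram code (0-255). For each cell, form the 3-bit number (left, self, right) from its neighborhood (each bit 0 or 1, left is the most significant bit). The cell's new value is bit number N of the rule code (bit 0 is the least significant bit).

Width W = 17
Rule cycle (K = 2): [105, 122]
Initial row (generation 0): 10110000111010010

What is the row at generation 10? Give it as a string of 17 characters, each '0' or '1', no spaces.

Answer: 10101100011011110

Derivation:
Gen 0: 10110000111010010
Gen 1 (rule 105): 01110110101100000
Gen 2 (rule 122): 11011111011110000
Gen 3 (rule 105): 11110001110010111
Gen 4 (rule 122): 10011011011101101
Gen 5 (rule 105): 00011111110111110
Gen 6 (rule 122): 00110000011100011
Gen 7 (rule 105): 10110111010101011
Gen 8 (rule 122): 01111101101010111
Gen 9 (rule 105): 01000111110101101
Gen 10 (rule 122): 10101100011011110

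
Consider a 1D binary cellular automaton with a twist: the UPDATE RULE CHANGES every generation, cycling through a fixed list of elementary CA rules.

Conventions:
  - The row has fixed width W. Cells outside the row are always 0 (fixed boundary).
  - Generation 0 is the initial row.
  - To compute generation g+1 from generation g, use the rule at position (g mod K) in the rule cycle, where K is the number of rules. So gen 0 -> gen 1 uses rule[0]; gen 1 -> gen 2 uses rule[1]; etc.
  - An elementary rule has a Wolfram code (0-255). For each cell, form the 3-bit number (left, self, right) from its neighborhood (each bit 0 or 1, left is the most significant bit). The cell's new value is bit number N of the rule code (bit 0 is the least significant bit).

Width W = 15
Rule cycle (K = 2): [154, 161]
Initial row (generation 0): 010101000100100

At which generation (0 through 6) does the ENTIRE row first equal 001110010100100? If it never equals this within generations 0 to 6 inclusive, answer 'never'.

Gen 0: 010101000100100
Gen 1 (rule 154): 100000101011010
Gen 2 (rule 161): 001110010100100
Gen 3 (rule 154): 011101100011010
Gen 4 (rule 161): 001010001000100
Gen 5 (rule 154): 010001010101010
Gen 6 (rule 161): 000100101010100

Answer: 2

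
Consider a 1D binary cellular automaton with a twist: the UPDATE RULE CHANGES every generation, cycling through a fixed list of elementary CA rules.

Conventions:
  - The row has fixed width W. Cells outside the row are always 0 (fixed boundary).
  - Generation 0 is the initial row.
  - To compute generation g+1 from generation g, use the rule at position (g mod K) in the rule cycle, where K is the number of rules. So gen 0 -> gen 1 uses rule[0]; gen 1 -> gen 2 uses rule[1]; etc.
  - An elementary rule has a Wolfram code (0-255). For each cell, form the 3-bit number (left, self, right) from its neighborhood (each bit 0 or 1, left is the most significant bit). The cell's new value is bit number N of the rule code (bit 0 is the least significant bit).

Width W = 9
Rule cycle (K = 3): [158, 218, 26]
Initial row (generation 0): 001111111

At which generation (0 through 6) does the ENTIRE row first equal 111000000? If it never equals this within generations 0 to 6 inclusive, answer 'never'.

Answer: 5

Derivation:
Gen 0: 001111111
Gen 1 (rule 158): 011111110
Gen 2 (rule 218): 111111111
Gen 3 (rule 26): 100000000
Gen 4 (rule 158): 110000000
Gen 5 (rule 218): 111000000
Gen 6 (rule 26): 100100000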